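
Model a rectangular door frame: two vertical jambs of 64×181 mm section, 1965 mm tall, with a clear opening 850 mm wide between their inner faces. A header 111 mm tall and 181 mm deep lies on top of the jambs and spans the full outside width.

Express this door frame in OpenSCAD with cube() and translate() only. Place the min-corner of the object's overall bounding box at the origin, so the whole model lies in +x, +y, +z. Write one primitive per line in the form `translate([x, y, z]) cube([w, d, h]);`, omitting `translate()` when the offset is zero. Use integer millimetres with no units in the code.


cube([64, 181, 1965]);
translate([914, 0, 0]) cube([64, 181, 1965]);
translate([0, 0, 1965]) cube([978, 181, 111]);


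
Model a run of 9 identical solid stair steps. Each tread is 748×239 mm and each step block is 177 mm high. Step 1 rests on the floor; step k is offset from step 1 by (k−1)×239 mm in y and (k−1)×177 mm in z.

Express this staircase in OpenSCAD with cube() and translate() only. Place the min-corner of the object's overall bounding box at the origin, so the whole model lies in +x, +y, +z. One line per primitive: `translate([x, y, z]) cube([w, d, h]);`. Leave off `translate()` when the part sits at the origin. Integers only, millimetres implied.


cube([748, 239, 177]);
translate([0, 239, 177]) cube([748, 239, 177]);
translate([0, 478, 354]) cube([748, 239, 177]);
translate([0, 717, 531]) cube([748, 239, 177]);
translate([0, 956, 708]) cube([748, 239, 177]);
translate([0, 1195, 885]) cube([748, 239, 177]);
translate([0, 1434, 1062]) cube([748, 239, 177]);
translate([0, 1673, 1239]) cube([748, 239, 177]);
translate([0, 1912, 1416]) cube([748, 239, 177]);


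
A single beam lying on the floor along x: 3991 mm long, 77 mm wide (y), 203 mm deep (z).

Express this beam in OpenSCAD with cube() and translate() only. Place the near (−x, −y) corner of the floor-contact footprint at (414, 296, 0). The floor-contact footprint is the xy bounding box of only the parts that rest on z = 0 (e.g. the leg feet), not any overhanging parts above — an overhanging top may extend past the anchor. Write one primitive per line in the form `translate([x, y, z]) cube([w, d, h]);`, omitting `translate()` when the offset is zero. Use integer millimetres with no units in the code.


translate([414, 296, 0]) cube([3991, 77, 203]);


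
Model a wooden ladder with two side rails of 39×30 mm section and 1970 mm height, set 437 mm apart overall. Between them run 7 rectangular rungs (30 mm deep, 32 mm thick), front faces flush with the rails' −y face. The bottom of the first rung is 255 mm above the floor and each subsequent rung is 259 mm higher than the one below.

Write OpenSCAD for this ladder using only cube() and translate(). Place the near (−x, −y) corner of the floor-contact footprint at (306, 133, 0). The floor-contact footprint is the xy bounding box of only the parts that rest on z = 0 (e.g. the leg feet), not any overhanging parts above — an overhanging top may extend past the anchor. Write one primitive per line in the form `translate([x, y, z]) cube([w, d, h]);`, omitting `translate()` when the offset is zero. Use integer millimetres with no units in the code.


// rung span = 437 - 2*39 = 359
// rung[k] z = 255 + k*259
translate([306, 133, 0]) cube([39, 30, 1970]);
translate([704, 133, 0]) cube([39, 30, 1970]);
translate([345, 133, 255]) cube([359, 30, 32]);
translate([345, 133, 514]) cube([359, 30, 32]);
translate([345, 133, 773]) cube([359, 30, 32]);
translate([345, 133, 1032]) cube([359, 30, 32]);
translate([345, 133, 1291]) cube([359, 30, 32]);
translate([345, 133, 1550]) cube([359, 30, 32]);
translate([345, 133, 1809]) cube([359, 30, 32]);


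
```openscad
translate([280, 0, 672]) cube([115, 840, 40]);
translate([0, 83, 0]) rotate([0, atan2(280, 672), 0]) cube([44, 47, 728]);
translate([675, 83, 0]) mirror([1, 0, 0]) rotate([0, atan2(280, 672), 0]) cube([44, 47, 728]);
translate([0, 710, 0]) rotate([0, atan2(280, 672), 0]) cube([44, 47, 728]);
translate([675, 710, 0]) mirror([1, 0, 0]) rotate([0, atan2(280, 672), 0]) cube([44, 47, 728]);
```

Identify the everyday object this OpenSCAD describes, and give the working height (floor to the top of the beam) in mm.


A sawhorse. The overall height is 712 mm.

A beam across two mirrored pairs of raked legs — a sawhorse. The beam's underside is at z = 672 (matching the legs' vertical rise in atan2(280, 672)) and the beam is 40 mm tall, so its top is at 672 + 40 = 712 mm. The raked legs top out at the beam's underside, so that is the highest point.


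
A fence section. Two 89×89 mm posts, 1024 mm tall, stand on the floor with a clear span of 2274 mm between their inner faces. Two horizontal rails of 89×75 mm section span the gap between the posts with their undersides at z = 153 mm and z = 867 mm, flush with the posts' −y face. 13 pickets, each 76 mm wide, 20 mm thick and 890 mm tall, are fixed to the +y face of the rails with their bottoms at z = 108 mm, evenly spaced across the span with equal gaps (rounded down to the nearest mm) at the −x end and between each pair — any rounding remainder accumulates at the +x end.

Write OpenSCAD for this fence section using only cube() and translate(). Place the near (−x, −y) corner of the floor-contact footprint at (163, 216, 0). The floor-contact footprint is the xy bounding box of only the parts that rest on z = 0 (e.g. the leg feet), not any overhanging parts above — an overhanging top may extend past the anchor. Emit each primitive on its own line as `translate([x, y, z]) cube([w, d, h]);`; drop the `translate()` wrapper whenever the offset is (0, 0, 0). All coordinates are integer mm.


translate([163, 216, 0]) cube([89, 89, 1024]);
translate([2526, 216, 0]) cube([89, 89, 1024]);
translate([252, 216, 153]) cube([2274, 89, 75]);
translate([252, 216, 867]) cube([2274, 89, 75]);
translate([343, 305, 108]) cube([76, 20, 890]);
translate([510, 305, 108]) cube([76, 20, 890]);
translate([677, 305, 108]) cube([76, 20, 890]);
translate([844, 305, 108]) cube([76, 20, 890]);
translate([1011, 305, 108]) cube([76, 20, 890]);
translate([1178, 305, 108]) cube([76, 20, 890]);
translate([1345, 305, 108]) cube([76, 20, 890]);
translate([1512, 305, 108]) cube([76, 20, 890]);
translate([1679, 305, 108]) cube([76, 20, 890]);
translate([1846, 305, 108]) cube([76, 20, 890]);
translate([2013, 305, 108]) cube([76, 20, 890]);
translate([2180, 305, 108]) cube([76, 20, 890]);
translate([2347, 305, 108]) cube([76, 20, 890]);


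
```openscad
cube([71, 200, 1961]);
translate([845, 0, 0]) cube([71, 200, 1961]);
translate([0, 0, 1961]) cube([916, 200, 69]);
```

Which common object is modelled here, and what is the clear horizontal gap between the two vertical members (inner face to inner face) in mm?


A door frame. The clear opening width is 774 mm.

Two 1961 mm tall posts with a header on top — a door frame. The left jamb is 71 mm wide at x = 0; the right jamb starts at x = 845. The clear opening is 845 − 71 = 774 mm.


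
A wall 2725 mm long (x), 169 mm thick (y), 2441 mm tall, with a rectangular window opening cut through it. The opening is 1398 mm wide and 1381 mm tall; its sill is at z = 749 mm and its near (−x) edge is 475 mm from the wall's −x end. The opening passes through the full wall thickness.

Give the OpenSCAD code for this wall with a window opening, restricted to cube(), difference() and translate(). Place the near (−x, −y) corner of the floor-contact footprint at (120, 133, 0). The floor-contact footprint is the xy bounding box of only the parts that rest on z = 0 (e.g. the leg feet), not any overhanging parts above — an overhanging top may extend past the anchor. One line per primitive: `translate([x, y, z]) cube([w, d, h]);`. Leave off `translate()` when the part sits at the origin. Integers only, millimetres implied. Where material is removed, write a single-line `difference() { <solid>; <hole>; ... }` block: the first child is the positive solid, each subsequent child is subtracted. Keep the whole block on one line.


difference() { translate([120, 133, 0]) cube([2725, 169, 2441]); translate([595, 133, 749]) cube([1398, 169, 1381]); }


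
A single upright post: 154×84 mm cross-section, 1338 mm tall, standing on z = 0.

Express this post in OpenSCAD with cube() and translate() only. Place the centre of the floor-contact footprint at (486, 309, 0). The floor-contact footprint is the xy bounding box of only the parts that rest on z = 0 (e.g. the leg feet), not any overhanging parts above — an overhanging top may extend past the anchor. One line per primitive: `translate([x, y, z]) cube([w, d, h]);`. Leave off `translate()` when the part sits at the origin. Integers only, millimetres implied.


translate([409, 267, 0]) cube([154, 84, 1338]);


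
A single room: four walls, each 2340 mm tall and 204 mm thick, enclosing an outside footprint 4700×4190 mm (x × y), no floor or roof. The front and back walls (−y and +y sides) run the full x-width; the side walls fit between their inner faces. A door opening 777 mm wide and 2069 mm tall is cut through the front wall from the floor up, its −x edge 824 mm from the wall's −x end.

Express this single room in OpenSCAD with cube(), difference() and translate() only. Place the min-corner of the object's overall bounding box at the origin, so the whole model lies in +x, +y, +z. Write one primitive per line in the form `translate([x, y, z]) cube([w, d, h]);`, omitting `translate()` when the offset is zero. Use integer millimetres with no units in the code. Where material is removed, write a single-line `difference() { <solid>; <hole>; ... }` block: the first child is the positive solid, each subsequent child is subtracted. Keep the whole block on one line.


difference() { cube([4700, 204, 2340]); translate([824, 0, 0]) cube([777, 204, 2069]); }
translate([0, 3986, 0]) cube([4700, 204, 2340]);
translate([0, 204, 0]) cube([204, 3782, 2340]);
translate([4496, 204, 0]) cube([204, 3782, 2340]);


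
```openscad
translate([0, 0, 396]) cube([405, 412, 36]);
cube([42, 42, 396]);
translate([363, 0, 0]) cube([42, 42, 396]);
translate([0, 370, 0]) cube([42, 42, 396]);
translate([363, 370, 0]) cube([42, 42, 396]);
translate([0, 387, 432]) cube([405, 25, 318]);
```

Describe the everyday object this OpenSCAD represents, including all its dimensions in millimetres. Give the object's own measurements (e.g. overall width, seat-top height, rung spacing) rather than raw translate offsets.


A chair. The seat is a 405×412×36 mm slab with its top at z = 432 mm, on four 42×42 mm corner legs (flush with the seat edges, standing on z = 0). A flat backrest 25 mm thick, 318 mm tall, spans the full seat width and rises from the seat top along its +y edge, rear face flush with the rear of the seat.


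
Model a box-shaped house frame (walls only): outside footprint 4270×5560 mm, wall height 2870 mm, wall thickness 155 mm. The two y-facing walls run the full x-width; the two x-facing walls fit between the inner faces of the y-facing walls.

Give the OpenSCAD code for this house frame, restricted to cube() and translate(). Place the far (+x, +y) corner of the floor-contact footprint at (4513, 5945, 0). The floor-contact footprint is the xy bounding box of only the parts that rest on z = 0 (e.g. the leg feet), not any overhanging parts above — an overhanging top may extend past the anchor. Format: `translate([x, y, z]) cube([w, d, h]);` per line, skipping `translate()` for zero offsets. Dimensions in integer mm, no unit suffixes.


translate([243, 385, 0]) cube([4270, 155, 2870]);
translate([243, 5790, 0]) cube([4270, 155, 2870]);
translate([243, 540, 0]) cube([155, 5250, 2870]);
translate([4358, 540, 0]) cube([155, 5250, 2870]);


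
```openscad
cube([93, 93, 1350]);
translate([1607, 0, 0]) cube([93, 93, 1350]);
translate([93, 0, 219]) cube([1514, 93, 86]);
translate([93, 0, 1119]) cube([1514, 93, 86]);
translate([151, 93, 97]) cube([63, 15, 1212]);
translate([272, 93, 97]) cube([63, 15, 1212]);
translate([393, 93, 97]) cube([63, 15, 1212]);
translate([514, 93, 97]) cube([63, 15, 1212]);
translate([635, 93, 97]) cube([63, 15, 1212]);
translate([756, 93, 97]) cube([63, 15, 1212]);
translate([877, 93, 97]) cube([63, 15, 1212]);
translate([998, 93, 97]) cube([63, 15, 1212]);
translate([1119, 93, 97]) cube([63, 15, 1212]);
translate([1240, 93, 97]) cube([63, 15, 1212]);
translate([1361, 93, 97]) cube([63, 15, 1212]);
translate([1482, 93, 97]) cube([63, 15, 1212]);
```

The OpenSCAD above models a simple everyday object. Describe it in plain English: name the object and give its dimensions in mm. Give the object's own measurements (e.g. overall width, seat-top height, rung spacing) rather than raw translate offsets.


A fence section. Two 93×93 mm posts, 1350 mm tall, stand on the floor with a clear span of 1514 mm between their inner faces. Two horizontal rails of 93×86 mm section span the gap between the posts with their undersides at z = 219 mm and z = 1119 mm, flush with the posts' −y face. 12 pickets, each 63 mm wide, 15 mm thick and 1212 mm tall, are fixed to the +y face of the rails with their bottoms at z = 97 mm, spaced across the span with a 58 mm gap after the −x post and between neighbouring pickets, with 62 mm left before the +x post.


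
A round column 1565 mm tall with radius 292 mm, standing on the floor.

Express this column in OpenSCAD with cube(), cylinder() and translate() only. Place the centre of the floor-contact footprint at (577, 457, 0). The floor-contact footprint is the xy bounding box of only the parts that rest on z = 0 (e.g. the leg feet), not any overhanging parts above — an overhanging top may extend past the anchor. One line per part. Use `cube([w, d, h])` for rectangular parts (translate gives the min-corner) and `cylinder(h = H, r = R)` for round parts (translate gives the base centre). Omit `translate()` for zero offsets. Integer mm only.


translate([577, 457, 0]) cylinder(h = 1565, r = 292);


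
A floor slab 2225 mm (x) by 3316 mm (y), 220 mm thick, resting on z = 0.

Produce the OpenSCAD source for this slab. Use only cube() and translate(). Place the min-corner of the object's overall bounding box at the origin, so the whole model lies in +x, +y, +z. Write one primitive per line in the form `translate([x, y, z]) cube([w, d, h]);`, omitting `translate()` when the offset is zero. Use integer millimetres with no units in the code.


cube([2225, 3316, 220]);


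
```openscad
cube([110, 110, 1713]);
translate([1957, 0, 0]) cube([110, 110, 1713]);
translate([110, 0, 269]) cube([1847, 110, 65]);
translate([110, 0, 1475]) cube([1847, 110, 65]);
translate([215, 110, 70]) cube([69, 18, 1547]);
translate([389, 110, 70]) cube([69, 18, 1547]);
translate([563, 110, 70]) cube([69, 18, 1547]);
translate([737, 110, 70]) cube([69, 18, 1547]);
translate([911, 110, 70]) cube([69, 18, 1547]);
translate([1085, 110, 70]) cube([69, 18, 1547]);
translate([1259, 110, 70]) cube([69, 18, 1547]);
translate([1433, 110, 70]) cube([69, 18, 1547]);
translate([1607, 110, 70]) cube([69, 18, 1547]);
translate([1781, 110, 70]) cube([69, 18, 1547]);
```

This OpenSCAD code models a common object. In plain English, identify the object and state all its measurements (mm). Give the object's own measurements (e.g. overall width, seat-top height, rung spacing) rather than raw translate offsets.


A fence section. Two 110×110 mm posts, 1713 mm tall, stand on the floor with a clear span of 1847 mm between their inner faces. Two horizontal rails of 110×65 mm section span the gap between the posts with their undersides at z = 269 mm and z = 1475 mm, flush with the posts' −y face. 10 pickets, each 69 mm wide, 18 mm thick and 1547 mm tall, are fixed to the +y face of the rails with their bottoms at z = 70 mm, spaced across the span with a 105 mm gap after the −x post and between neighbouring pickets, with 107 mm left before the +x post.


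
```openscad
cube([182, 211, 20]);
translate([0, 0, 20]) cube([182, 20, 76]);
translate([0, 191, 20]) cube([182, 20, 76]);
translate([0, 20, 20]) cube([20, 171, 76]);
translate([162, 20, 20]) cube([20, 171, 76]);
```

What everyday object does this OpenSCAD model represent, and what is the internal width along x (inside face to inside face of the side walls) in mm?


An open box. The internal width is 142 mm.

A 182×211 base slab with four walls standing on it — an open box. The base is 182 mm wide and the walls are 20 mm thick, so the internal width is 182 − 2 × 20 = 142 mm.


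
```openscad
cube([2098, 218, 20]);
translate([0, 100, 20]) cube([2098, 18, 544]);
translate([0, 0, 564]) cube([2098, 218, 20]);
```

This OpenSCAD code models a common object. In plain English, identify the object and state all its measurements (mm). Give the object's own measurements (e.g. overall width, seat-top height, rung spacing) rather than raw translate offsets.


An I-beam lying along x, 2098 mm long. Overall section height 584 mm. Two flanges 218 mm wide (y) and 20 mm thick, one on the floor and one at the top; a web 18 mm thick runs between them, centred on the flange width.


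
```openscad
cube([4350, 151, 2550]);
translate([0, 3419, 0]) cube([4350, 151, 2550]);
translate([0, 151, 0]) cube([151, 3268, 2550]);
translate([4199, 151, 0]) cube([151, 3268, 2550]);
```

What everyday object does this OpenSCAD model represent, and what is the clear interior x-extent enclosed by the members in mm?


A house (or room) frame. The interior width is 4048 mm.

Four 2550 mm walls enclosing a rectangle with no floor or roof — a room or house frame. Outside width is 4350 mm and wall thickness is 151 mm, so the interior width is 4350 − 2 × 151 = 4048 mm.


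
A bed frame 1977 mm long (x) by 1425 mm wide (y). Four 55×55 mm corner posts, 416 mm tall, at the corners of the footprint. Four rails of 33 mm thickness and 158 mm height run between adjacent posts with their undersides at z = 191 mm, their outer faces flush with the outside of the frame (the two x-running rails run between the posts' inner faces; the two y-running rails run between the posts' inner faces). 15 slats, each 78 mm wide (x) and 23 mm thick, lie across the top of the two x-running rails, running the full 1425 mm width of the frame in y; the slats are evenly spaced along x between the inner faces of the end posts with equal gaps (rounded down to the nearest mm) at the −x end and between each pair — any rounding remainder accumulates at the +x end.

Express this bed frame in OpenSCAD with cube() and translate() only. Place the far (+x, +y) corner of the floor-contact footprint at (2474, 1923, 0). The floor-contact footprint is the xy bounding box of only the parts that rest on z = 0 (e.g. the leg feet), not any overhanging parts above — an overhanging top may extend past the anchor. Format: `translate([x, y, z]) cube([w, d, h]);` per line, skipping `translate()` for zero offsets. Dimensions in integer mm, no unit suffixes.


translate([497, 498, 0]) cube([55, 55, 416]);
translate([497, 1868, 0]) cube([55, 55, 416]);
translate([2419, 498, 0]) cube([55, 55, 416]);
translate([2419, 1868, 0]) cube([55, 55, 416]);
translate([552, 498, 191]) cube([1867, 33, 158]);
translate([552, 1890, 191]) cube([1867, 33, 158]);
translate([497, 553, 191]) cube([33, 1315, 158]);
translate([2441, 553, 191]) cube([33, 1315, 158]);
translate([595, 498, 349]) cube([78, 1425, 23]);
translate([716, 498, 349]) cube([78, 1425, 23]);
translate([837, 498, 349]) cube([78, 1425, 23]);
translate([958, 498, 349]) cube([78, 1425, 23]);
translate([1079, 498, 349]) cube([78, 1425, 23]);
translate([1200, 498, 349]) cube([78, 1425, 23]);
translate([1321, 498, 349]) cube([78, 1425, 23]);
translate([1442, 498, 349]) cube([78, 1425, 23]);
translate([1563, 498, 349]) cube([78, 1425, 23]);
translate([1684, 498, 349]) cube([78, 1425, 23]);
translate([1805, 498, 349]) cube([78, 1425, 23]);
translate([1926, 498, 349]) cube([78, 1425, 23]);
translate([2047, 498, 349]) cube([78, 1425, 23]);
translate([2168, 498, 349]) cube([78, 1425, 23]);
translate([2289, 498, 349]) cube([78, 1425, 23]);


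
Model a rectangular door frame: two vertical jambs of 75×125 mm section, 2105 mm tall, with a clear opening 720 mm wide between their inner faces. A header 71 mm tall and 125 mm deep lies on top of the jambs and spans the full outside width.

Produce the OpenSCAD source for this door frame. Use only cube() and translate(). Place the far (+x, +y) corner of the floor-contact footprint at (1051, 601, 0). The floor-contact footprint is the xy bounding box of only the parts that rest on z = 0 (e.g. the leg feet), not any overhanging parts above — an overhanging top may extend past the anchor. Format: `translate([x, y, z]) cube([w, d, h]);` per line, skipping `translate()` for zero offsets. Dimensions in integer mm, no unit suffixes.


translate([181, 476, 0]) cube([75, 125, 2105]);
translate([976, 476, 0]) cube([75, 125, 2105]);
translate([181, 476, 2105]) cube([870, 125, 71]);


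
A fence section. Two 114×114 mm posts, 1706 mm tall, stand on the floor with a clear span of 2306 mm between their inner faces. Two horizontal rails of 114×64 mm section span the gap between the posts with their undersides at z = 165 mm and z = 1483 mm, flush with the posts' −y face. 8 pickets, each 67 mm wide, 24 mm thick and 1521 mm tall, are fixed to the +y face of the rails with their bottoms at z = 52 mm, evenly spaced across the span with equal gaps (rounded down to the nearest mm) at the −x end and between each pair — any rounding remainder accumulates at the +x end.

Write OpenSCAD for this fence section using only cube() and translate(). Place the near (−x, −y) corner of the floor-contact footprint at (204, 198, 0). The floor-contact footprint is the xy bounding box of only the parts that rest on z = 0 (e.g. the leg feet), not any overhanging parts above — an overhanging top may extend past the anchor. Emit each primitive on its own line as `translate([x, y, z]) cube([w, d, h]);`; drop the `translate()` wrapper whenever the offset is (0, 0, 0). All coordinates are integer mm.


translate([204, 198, 0]) cube([114, 114, 1706]);
translate([2624, 198, 0]) cube([114, 114, 1706]);
translate([318, 198, 165]) cube([2306, 114, 64]);
translate([318, 198, 1483]) cube([2306, 114, 64]);
translate([514, 312, 52]) cube([67, 24, 1521]);
translate([777, 312, 52]) cube([67, 24, 1521]);
translate([1040, 312, 52]) cube([67, 24, 1521]);
translate([1303, 312, 52]) cube([67, 24, 1521]);
translate([1566, 312, 52]) cube([67, 24, 1521]);
translate([1829, 312, 52]) cube([67, 24, 1521]);
translate([2092, 312, 52]) cube([67, 24, 1521]);
translate([2355, 312, 52]) cube([67, 24, 1521]);


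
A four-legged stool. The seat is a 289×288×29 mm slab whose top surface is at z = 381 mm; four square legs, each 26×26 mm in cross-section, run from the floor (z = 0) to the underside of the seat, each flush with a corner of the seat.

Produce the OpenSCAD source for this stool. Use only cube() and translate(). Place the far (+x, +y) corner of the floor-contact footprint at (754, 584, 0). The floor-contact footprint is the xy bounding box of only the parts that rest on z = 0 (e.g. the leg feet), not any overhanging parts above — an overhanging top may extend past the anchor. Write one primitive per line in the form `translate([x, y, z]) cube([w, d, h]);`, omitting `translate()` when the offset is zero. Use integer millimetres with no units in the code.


translate([465, 296, 352]) cube([289, 288, 29]);
translate([465, 296, 0]) cube([26, 26, 352]);
translate([728, 296, 0]) cube([26, 26, 352]);
translate([465, 558, 0]) cube([26, 26, 352]);
translate([728, 558, 0]) cube([26, 26, 352]);


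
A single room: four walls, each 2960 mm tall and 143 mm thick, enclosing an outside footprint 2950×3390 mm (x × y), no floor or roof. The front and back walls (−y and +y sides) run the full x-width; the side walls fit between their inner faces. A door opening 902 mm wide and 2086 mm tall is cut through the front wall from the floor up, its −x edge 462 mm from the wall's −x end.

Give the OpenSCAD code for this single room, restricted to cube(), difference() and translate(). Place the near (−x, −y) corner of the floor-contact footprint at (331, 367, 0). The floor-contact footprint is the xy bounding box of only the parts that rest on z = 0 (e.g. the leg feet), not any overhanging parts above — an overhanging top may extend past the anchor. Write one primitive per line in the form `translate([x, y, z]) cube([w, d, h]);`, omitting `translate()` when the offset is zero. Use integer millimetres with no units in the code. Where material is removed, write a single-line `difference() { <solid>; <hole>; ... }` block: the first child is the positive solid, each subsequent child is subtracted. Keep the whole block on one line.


difference() { translate([331, 367, 0]) cube([2950, 143, 2960]); translate([793, 367, 0]) cube([902, 143, 2086]); }
translate([331, 3614, 0]) cube([2950, 143, 2960]);
translate([331, 510, 0]) cube([143, 3104, 2960]);
translate([3138, 510, 0]) cube([143, 3104, 2960]);


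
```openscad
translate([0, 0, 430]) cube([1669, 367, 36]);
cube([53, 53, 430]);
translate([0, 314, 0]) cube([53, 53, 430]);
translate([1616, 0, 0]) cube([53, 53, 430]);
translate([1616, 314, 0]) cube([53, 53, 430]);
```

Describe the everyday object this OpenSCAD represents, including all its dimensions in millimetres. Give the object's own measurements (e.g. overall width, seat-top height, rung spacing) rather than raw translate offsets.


A long wooden bench with a 1669 mm (x) × 367 mm (y) seat, 36 mm thick, its top surface 466 mm above the floor. Four 53 mm square legs at the seat corners, flush with the edges, run from z = 0 to the seat underside.


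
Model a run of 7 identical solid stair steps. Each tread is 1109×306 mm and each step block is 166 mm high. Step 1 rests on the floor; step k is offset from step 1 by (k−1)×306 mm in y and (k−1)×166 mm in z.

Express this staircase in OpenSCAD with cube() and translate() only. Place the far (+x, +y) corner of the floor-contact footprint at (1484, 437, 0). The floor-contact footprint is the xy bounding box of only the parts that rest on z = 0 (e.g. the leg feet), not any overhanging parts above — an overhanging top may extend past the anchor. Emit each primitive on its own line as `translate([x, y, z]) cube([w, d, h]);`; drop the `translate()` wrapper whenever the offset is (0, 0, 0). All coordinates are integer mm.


translate([375, 131, 0]) cube([1109, 306, 166]);
translate([375, 437, 166]) cube([1109, 306, 166]);
translate([375, 743, 332]) cube([1109, 306, 166]);
translate([375, 1049, 498]) cube([1109, 306, 166]);
translate([375, 1355, 664]) cube([1109, 306, 166]);
translate([375, 1661, 830]) cube([1109, 306, 166]);
translate([375, 1967, 996]) cube([1109, 306, 166]);


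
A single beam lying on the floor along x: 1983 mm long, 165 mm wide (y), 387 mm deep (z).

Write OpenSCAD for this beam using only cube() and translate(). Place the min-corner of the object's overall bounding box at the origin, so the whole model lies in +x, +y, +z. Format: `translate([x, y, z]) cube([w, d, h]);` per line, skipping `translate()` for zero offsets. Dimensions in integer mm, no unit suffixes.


cube([1983, 165, 387]);


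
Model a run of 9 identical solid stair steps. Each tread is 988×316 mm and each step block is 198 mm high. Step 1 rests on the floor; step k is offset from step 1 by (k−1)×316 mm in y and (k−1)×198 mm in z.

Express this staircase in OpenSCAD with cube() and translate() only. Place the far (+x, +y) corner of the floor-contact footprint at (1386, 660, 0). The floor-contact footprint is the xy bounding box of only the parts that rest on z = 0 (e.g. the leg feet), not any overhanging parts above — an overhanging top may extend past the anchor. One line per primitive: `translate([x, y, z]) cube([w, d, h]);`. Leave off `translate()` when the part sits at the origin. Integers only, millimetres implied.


translate([398, 344, 0]) cube([988, 316, 198]);
translate([398, 660, 198]) cube([988, 316, 198]);
translate([398, 976, 396]) cube([988, 316, 198]);
translate([398, 1292, 594]) cube([988, 316, 198]);
translate([398, 1608, 792]) cube([988, 316, 198]);
translate([398, 1924, 990]) cube([988, 316, 198]);
translate([398, 2240, 1188]) cube([988, 316, 198]);
translate([398, 2556, 1386]) cube([988, 316, 198]);
translate([398, 2872, 1584]) cube([988, 316, 198]);


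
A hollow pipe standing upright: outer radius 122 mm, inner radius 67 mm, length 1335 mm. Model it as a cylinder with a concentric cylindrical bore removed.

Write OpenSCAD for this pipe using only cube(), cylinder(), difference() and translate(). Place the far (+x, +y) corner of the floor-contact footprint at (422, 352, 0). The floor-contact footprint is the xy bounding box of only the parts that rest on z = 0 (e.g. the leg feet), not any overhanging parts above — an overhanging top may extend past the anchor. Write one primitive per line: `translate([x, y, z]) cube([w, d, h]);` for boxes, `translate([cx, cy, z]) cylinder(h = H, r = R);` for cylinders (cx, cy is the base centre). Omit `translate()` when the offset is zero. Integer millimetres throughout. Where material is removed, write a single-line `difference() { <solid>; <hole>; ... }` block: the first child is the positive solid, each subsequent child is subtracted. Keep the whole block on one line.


difference() { translate([300, 230, 0]) cylinder(h = 1335, r = 122); translate([300, 230, 0]) cylinder(h = 1335, r = 67); }


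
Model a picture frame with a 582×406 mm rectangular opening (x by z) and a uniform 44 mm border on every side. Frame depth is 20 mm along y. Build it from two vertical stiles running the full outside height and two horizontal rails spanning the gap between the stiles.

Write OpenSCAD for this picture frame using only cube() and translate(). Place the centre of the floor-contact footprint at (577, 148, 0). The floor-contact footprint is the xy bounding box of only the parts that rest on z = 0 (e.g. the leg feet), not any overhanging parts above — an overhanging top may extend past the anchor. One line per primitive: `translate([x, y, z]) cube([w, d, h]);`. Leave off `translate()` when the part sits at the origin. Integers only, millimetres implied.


translate([242, 138, 0]) cube([44, 20, 494]);
translate([868, 138, 0]) cube([44, 20, 494]);
translate([286, 138, 0]) cube([582, 20, 44]);
translate([286, 138, 450]) cube([582, 20, 44]);


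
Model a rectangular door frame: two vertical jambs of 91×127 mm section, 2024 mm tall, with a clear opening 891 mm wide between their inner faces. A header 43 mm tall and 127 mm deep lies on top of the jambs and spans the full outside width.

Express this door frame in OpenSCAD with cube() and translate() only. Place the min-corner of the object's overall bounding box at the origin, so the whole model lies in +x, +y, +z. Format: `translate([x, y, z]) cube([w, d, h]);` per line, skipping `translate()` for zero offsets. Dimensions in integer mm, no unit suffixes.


cube([91, 127, 2024]);
translate([982, 0, 0]) cube([91, 127, 2024]);
translate([0, 0, 2024]) cube([1073, 127, 43]);


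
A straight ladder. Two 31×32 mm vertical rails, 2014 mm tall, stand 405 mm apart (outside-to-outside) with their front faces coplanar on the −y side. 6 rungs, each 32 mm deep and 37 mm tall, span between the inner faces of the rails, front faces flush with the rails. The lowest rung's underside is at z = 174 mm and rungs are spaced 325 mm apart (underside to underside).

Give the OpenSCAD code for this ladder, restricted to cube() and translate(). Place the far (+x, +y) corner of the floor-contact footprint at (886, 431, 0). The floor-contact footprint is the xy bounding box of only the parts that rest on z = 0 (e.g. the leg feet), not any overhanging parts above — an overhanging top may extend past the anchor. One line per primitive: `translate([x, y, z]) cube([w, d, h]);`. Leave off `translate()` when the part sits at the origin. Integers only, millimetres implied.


translate([481, 399, 0]) cube([31, 32, 2014]);
translate([855, 399, 0]) cube([31, 32, 2014]);
translate([512, 399, 174]) cube([343, 32, 37]);
translate([512, 399, 499]) cube([343, 32, 37]);
translate([512, 399, 824]) cube([343, 32, 37]);
translate([512, 399, 1149]) cube([343, 32, 37]);
translate([512, 399, 1474]) cube([343, 32, 37]);
translate([512, 399, 1799]) cube([343, 32, 37]);


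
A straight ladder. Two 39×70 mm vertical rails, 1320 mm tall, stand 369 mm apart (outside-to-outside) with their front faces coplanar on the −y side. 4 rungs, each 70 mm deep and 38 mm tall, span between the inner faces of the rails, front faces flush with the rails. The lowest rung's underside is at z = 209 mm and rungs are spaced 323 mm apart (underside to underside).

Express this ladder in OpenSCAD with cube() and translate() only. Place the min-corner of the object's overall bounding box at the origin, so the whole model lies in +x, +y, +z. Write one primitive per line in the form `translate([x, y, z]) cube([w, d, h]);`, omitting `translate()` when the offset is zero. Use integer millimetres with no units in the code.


// rung span = 369 - 2*39 = 291
// rung[k] z = 209 + k*323
cube([39, 70, 1320]);
translate([330, 0, 0]) cube([39, 70, 1320]);
translate([39, 0, 209]) cube([291, 70, 38]);
translate([39, 0, 532]) cube([291, 70, 38]);
translate([39, 0, 855]) cube([291, 70, 38]);
translate([39, 0, 1178]) cube([291, 70, 38]);


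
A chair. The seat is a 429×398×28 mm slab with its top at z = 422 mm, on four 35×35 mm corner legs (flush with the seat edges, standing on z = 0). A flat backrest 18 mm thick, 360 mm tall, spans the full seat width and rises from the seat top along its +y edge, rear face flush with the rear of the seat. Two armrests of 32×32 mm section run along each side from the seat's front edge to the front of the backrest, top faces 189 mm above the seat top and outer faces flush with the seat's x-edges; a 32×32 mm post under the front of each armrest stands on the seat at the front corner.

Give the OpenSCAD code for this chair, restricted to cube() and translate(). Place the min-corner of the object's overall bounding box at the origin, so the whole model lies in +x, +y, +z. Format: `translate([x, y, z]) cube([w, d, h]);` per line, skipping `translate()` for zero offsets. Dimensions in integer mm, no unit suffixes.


translate([0, 0, 394]) cube([429, 398, 28]);
cube([35, 35, 394]);
translate([394, 0, 0]) cube([35, 35, 394]);
translate([0, 363, 0]) cube([35, 35, 394]);
translate([394, 363, 0]) cube([35, 35, 394]);
translate([0, 380, 422]) cube([429, 18, 360]);
translate([0, 0, 579]) cube([32, 380, 32]);
translate([397, 0, 579]) cube([32, 380, 32]);
translate([0, 0, 422]) cube([32, 32, 157]);
translate([397, 0, 422]) cube([32, 32, 157]);


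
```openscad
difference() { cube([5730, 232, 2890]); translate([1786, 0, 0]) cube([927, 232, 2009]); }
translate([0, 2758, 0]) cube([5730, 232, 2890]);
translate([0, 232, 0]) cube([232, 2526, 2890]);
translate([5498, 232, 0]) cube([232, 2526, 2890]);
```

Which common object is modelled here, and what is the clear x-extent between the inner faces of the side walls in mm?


A single room. The interior width is 5266 mm.

Four walls enclosing a rectangle with a door in the front wall — a room. Outside width 5730 minus two 232 mm walls gives 5266 mm.


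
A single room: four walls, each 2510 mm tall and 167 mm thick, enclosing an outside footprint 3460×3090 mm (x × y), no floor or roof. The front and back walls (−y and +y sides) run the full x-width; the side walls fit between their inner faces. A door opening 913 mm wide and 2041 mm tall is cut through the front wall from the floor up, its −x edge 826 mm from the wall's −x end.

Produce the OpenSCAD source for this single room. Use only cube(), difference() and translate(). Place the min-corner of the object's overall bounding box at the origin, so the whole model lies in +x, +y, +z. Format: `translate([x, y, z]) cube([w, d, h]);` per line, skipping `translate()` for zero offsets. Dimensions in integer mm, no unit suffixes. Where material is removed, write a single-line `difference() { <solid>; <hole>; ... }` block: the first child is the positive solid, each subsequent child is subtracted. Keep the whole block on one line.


difference() { cube([3460, 167, 2510]); translate([826, 0, 0]) cube([913, 167, 2041]); }
translate([0, 2923, 0]) cube([3460, 167, 2510]);
translate([0, 167, 0]) cube([167, 2756, 2510]);
translate([3293, 167, 0]) cube([167, 2756, 2510]);


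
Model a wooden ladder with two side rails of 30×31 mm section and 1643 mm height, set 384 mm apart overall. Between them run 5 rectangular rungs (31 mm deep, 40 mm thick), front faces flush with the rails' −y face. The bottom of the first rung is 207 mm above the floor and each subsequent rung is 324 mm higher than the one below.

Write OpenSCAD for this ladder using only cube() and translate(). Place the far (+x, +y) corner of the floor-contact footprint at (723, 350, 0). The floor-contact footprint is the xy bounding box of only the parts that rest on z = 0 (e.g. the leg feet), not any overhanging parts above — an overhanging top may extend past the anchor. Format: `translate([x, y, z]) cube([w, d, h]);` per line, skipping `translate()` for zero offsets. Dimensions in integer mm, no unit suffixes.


translate([339, 319, 0]) cube([30, 31, 1643]);
translate([693, 319, 0]) cube([30, 31, 1643]);
translate([369, 319, 207]) cube([324, 31, 40]);
translate([369, 319, 531]) cube([324, 31, 40]);
translate([369, 319, 855]) cube([324, 31, 40]);
translate([369, 319, 1179]) cube([324, 31, 40]);
translate([369, 319, 1503]) cube([324, 31, 40]);


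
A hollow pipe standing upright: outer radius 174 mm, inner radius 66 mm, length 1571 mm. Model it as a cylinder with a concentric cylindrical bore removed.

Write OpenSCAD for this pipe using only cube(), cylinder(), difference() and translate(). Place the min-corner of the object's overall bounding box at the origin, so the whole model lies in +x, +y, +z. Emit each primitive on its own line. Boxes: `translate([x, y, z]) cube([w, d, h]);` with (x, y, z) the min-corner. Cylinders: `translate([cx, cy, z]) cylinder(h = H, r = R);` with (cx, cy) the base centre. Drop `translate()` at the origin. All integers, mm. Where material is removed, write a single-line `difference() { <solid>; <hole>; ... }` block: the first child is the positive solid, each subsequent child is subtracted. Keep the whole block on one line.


difference() { translate([174, 174, 0]) cylinder(h = 1571, r = 174); translate([174, 174, 0]) cylinder(h = 1571, r = 66); }


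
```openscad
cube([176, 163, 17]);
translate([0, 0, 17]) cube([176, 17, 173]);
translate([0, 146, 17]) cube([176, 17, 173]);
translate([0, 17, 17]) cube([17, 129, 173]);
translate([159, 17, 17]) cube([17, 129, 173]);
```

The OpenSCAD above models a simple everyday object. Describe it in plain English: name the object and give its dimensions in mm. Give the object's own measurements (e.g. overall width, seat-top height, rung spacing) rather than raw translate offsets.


An open-topped rectangular box: outside dimensions 176×163×190 mm, with a uniform wall and base thickness of 17 mm. The base is a full 176×163 slab on the floor; four walls sit on top of the base. The front and back walls (the −y and +y sides) span the full width; the two side walls fit between them.


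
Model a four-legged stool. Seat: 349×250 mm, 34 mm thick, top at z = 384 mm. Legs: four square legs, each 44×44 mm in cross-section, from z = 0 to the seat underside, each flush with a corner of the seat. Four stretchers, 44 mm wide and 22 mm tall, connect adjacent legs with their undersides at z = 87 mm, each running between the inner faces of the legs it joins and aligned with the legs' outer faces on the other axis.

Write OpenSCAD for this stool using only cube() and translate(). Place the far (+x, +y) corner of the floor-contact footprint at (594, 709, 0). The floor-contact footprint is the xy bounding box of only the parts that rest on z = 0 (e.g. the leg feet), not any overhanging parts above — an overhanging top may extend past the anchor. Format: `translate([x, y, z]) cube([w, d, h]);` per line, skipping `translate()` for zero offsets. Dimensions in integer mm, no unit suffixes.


translate([245, 459, 350]) cube([349, 250, 34]);
translate([245, 459, 0]) cube([44, 44, 350]);
translate([550, 459, 0]) cube([44, 44, 350]);
translate([245, 665, 0]) cube([44, 44, 350]);
translate([550, 665, 0]) cube([44, 44, 350]);
translate([289, 459, 87]) cube([261, 44, 22]);
translate([289, 665, 87]) cube([261, 44, 22]);
translate([245, 503, 87]) cube([44, 162, 22]);
translate([550, 503, 87]) cube([44, 162, 22]);
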